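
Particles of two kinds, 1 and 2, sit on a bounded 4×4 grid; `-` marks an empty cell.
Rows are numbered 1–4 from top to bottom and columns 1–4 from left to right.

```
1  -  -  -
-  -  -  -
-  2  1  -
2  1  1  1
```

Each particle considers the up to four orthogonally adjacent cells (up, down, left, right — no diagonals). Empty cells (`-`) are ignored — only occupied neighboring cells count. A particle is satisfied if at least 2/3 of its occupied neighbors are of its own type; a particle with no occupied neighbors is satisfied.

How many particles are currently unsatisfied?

4

(1,1)1 0/0 ✓
(3,2)2 0/2 ✗
(3,3)1 1/2 ✗
(4,1)2 0/1 ✗
(4,2)1 1/3 ✗
(4,3)1 3/3 ✓
(4,4)1 1/1 ✓
Unsatisfied: (3,2), (3,3), (4,1), (4,2) — 4 in total.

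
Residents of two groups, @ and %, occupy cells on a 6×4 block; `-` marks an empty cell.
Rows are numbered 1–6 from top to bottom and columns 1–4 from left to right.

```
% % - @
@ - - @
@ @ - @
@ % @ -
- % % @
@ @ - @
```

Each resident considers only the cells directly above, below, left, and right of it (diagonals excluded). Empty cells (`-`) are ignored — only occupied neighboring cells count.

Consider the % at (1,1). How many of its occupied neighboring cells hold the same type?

Occupied neighbors of (1,1): (2,1)=@, (1,2)=%.
Same type (%): 1 of 2.

1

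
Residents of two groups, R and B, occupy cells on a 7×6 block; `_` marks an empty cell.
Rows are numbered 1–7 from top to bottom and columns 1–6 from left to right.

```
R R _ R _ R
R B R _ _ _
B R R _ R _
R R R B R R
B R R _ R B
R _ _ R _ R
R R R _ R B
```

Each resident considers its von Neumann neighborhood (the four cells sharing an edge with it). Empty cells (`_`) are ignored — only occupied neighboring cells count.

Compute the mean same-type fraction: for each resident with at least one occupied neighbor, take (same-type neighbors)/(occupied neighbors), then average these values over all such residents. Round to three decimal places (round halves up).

0.512

Row 1: (1,1)R 2/2 · (1,2)R 1/2 · (1,4)R — no occupied neighbors · (1,6)R — no occupied neighbors
Row 2: (2,1)R 1/3 · (2,2)B 0/4 · (2,3)R 1/2
Row 3: (3,1)B 0/3 · (3,2)R 2/4 · (3,3)R 3/3 · (3,5)R 1/1
Row 4: (4,1)R 1/3 · (4,2)R 4/4 · (4,3)R 3/4 · (4,4)B 0/2 · (4,5)R 3/4 · (4,6)R 1/2
Row 5: (5,1)B 0/3 · (5,2)R 2/3 · (5,3)R 2/2 · (5,5)R 1/2 · (5,6)B 0/3
Row 6: (6,1)R 1/2 · (6,4)R — no occupied neighbors · (6,6)R 0/2
Row 7: (7,1)R 2/2 · (7,2)R 2/2 · (7,3)R 1/1 · (7,5)R 0/1 · (7,6)B 0/2
Sum over 27 residents: 2/2 + 1/2 + 1/3 + 0/4 + 1/2 + 0/3 + 2/4 + 3/3 + 1/1 + 1/3 + 4/4 + 3/4 + 0/2 + 3/4 + 1/2 + 0/3 + 2/3 + 2/2 + 1/2 + 0/3 + 1/2 + 0/2 + 2/2 + 2/2 + 1/1 + 0/1 + 0/2 = 83/6; mean = 83/6 ÷ 27 = 83/162 = 0.512345… → 0.512.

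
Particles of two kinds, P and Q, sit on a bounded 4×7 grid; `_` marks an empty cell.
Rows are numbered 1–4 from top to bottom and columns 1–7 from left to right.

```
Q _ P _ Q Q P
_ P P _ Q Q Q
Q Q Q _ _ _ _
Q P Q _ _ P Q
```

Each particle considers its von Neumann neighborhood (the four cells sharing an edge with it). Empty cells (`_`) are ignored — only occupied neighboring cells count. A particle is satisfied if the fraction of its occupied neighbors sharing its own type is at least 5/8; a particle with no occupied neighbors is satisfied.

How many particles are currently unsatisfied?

Row 1: (1,1)Q 0/0 satisfied · (1,3)P 1/1 satisfied · (1,5)Q 2/2 satisfied · (1,6)Q 2/3 satisfied · (1,7)P 0/2 not
Row 2: (2,2)P 1/2 not · (2,3)P 2/3 satisfied · (2,5)Q 2/2 satisfied · (2,6)Q 3/3 satisfied · (2,7)Q 1/2 not
Row 3: (3,1)Q 2/2 satisfied · (3,2)Q 2/4 not · (3,3)Q 2/3 satisfied
Row 4: (4,1)Q 1/2 not · (4,2)P 0/3 not · (4,3)Q 1/2 not · (4,6)P 0/1 not · (4,7)Q 0/1 not
Unsatisfied: (1,7), (2,2), (2,7), (3,2), (4,1), (4,2), (4,3), (4,6), (4,7) — 9 in total.

9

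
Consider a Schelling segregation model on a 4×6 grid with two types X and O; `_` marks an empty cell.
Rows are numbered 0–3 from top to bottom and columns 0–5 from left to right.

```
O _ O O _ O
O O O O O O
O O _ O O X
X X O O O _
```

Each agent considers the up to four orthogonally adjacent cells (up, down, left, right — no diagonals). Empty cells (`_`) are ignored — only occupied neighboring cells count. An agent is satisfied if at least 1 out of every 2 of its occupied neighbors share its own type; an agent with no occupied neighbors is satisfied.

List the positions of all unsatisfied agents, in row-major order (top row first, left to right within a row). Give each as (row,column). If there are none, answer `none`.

(0,0)O 1/1 ✓
(0,2)O 2/2 ✓
(0,3)O 2/2 ✓
(0,5)O 1/1 ✓
(1,0)O 3/3 ✓
(1,1)O 3/3 ✓
(1,2)O 3/3 ✓
(1,3)O 4/4 ✓
(1,4)O 3/3 ✓
(1,5)O 2/3 ✓
(2,0)O 2/3 ✓
(2,1)O 2/3 ✓
(2,3)O 3/3 ✓
(2,4)O 3/4 ✓
(2,5)X 0/2 ✗
(3,0)X 1/2 ✓
(3,1)X 1/3 ✗
(3,2)O 1/2 ✓
(3,3)O 3/3 ✓
(3,4)O 2/2 ✓

(2,5), (3,1)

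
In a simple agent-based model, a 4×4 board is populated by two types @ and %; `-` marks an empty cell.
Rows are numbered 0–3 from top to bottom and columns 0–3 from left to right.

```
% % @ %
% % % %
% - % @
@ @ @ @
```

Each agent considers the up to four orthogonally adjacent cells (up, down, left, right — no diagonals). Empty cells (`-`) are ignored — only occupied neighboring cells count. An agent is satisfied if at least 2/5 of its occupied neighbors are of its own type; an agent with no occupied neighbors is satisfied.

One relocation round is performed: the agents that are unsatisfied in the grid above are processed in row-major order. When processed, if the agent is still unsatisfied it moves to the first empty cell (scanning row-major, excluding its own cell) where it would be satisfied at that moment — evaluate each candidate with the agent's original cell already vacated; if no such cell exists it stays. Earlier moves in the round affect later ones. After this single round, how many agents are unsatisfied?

Initially unsatisfied (in order): (0,2), (2,2), (2,3).
  (0,2): no empty cell satisfies it; stays.
  (2,2) → (2,1).
  (2,3): now satisfied by earlier moves; stays.
Resulting grid:
% % @ %
% % % %
% % - @
@ @ @ @
Unsatisfied now: (0,2).

1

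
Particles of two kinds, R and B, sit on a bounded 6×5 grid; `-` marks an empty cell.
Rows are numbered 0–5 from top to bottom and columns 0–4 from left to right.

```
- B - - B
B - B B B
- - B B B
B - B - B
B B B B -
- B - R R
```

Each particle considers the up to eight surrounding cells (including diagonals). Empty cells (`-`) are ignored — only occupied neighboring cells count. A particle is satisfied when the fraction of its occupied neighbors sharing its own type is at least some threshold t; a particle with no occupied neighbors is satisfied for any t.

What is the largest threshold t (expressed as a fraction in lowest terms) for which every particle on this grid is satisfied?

Row 0: (0,1)B 2/2 · (0,4)B 2/2
Row 1: (1,0)B 1/1 · (1,2)B 4/4 · (1,3)B 6/6 · (1,4)B 4/4
Row 2: (2,2)B 4/4 · (2,3)B 7/7 · (2,4)B 4/4
Row 3: (3,0)B 2/2 · (3,2)B 5/5 · (3,4)B 3/3
Row 4: (4,0)B 3/3 · (4,1)B 5/5 · (4,2)B 4/5 · (4,3)B 3/5
Row 5: (5,1)B 3/3 · (5,3)R 1/3 · (5,4)R 1/2
The smallest same-type fraction is 1/3 at (5,3), which reduces to 1/3. Any threshold above that leaves this particle unsatisfied.

1/3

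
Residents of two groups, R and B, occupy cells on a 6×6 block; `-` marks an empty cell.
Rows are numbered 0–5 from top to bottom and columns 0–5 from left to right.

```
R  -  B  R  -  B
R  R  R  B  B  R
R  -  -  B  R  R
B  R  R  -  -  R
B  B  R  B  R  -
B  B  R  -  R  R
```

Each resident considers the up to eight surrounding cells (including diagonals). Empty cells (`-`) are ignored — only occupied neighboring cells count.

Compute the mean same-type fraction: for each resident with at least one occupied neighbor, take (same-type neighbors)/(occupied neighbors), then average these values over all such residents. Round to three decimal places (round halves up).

Row 0: (0,0)R 2/2 · (0,2)B 1/4 · (0,3)R 1/4 · (0,5)B 1/2
Row 1: (1,0)R 3/3 · (1,1)R 4/5 · (1,2)R 2/5 · (1,3)B 3/6 · (1,4)B 3/7 · (1,5)R 2/4
Row 2: (2,0)R 3/4 · (2,3)B 2/5 · (2,4)R 3/6 · (2,5)R 3/4
Row 3: (3,0)B 2/4 · (3,1)R 3/6 · (3,2)R 2/5 · (3,5)R 3/3
Row 4: (4,0)B 4/5 · (4,1)B 4/8 · (4,2)R 3/6 · (4,3)B 0/5 · (4,4)R 3/4
Row 5: (5,0)B 3/3 · (5,1)B 3/5 · (5,2)R 1/4 · (5,4)R 2/3 · (5,5)R 2/2
Sum over 28 residents: 2/2 + 1/4 + 1/4 + 1/2 + 3/3 + 4/5 + 2/5 + 3/6 + 3/7 + 2/4 + 3/4 + 2/5 + 3/6 + 3/4 + 2/4 + 3/6 + 2/5 + 3/3 + 4/5 + 4/8 + 3/6 + 0/5 + 3/4 + 3/3 + 3/5 + 1/4 + 2/3 + 2/2 = 1732/105; mean = 1732/105 ÷ 28 = 433/735 = 0.589115… → 0.589.

0.589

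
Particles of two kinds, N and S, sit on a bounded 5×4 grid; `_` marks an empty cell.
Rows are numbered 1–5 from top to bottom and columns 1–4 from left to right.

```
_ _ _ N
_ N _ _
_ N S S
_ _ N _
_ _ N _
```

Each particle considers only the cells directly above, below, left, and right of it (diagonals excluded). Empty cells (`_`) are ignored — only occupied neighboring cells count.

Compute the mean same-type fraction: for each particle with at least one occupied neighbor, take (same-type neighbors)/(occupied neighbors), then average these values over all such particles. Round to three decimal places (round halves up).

0.722

Row 1: (1,4)N — no occupied neighbors
Row 2: (2,2)N 1/1
Row 3: (3,2)N 1/2 · (3,3)S 1/3 · (3,4)S 1/1
Row 4: (4,3)N 1/2
Row 5: (5,3)N 1/1
Sum over 6 particles: 1/1 + 1/2 + 1/3 + 1/1 + 1/2 + 1/1 = 13/3; mean = 13/3 ÷ 6 = 13/18 = 0.722222… → 0.722.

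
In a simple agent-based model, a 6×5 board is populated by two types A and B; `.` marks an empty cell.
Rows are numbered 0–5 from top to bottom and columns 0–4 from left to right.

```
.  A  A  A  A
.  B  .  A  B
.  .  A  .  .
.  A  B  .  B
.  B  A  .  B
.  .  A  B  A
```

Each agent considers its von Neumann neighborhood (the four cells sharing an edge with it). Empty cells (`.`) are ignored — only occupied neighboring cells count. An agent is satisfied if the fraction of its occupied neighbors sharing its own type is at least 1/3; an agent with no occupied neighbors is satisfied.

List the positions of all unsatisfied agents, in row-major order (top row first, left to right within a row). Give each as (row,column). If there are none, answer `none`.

Row 0: (0,1)A 1/2 ✓ · (0,2)A 2/2 ✓ · (0,3)A 3/3 ✓ · (0,4)A 1/2 ✓
Row 1: (1,1)B 0/1 ✗ · (1,3)A 1/2 ✓ · (1,4)B 0/2 ✗
Row 2: (2,2)A 0/1 ✗
Row 3: (3,1)A 0/2 ✗ · (3,2)B 0/3 ✗ · (3,4)B 1/1 ✓
Row 4: (4,1)B 0/2 ✗ · (4,2)A 1/3 ✓ · (4,4)B 1/2 ✓
Row 5: (5,2)A 1/2 ✓ · (5,3)B 0/2 ✗ · (5,4)A 0/2 ✗

(1,1), (1,4), (2,2), (3,1), (3,2), (4,1), (5,3), (5,4)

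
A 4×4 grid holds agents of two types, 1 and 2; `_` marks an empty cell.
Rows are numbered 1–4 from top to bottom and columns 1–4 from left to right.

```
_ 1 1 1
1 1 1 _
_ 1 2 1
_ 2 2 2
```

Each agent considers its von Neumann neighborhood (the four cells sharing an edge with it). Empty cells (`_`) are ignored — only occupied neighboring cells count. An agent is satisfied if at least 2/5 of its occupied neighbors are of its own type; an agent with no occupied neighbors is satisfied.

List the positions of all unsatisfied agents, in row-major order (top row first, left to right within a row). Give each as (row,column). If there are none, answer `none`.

Row 1: (1,2)1 2/2 ✓ · (1,3)1 3/3 ✓ · (1,4)1 1/1 ✓
Row 2: (2,1)1 1/1 ✓ · (2,2)1 4/4 ✓ · (2,3)1 2/3 ✓
Row 3: (3,2)1 1/3 ✗ · (3,3)2 1/4 ✗ · (3,4)1 0/2 ✗
Row 4: (4,2)2 1/2 ✓ · (4,3)2 3/3 ✓ · (4,4)2 1/2 ✓

(3,2), (3,3), (3,4)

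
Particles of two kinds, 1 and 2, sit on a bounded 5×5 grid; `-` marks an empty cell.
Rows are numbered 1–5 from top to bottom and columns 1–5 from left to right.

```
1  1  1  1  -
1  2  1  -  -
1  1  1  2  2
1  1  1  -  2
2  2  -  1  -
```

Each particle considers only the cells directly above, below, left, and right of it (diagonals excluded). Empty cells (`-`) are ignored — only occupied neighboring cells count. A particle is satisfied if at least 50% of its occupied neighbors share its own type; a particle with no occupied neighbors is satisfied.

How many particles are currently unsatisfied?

(1,1)1 2/2 ✓
(1,2)1 2/3 ✓
(1,3)1 3/3 ✓
(1,4)1 1/1 ✓
(2,1)1 2/3 ✓
(2,2)2 0/4 ✗
(2,3)1 2/3 ✓
(3,1)1 3/3 ✓
(3,2)1 3/4 ✓
(3,3)1 3/4 ✓
(3,4)2 1/2 ✓
(3,5)2 2/2 ✓
(4,1)1 2/3 ✓
(4,2)1 3/4 ✓
(4,3)1 2/2 ✓
(4,5)2 1/1 ✓
(5,1)2 1/2 ✓
(5,2)2 1/2 ✓
(5,4)1 0/0 ✓
Unsatisfied: (2,2) — 1 in total.

1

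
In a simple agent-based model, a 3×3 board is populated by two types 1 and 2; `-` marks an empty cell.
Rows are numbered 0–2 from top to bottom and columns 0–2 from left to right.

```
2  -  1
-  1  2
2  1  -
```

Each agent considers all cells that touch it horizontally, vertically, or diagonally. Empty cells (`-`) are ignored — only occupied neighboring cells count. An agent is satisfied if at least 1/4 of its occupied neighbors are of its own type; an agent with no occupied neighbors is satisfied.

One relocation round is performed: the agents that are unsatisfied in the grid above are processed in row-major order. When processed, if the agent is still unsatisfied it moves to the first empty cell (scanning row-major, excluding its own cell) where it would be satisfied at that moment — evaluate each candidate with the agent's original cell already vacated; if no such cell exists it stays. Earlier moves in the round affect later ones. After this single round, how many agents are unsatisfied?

0

Initially unsatisfied (in order): (0,0), (1,2), (2,0).
  (0,0) → (0,1).
  (1,2): now satisfied by earlier moves; stays.
  (2,0) → (0,0).
Resulting grid:
2 2 1
- 1 2
- 1 -
All satisfied now.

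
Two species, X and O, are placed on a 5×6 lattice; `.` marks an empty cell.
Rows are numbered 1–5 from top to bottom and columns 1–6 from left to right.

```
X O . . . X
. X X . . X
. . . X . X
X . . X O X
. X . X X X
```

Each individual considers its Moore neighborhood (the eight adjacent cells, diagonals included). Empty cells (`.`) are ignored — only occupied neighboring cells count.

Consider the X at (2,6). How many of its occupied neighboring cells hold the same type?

2

Occupied neighbors of (2,6): (1,6)=X, (3,6)=X.
Same type (X): 2 of 2.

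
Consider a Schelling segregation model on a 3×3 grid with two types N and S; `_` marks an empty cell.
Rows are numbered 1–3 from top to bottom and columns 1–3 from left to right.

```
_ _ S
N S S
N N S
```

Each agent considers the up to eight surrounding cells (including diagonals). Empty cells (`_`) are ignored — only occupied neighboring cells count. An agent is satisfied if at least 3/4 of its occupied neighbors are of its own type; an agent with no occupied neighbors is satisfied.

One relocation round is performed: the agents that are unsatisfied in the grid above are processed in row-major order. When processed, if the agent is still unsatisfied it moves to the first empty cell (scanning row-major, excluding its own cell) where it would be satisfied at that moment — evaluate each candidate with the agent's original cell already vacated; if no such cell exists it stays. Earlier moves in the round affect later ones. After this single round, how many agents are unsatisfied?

Initially unsatisfied (in order): (2,1), (2,2), (3,1), (3,2), (3,3).
  (2,1): no empty cell satisfies it; stays.
  (2,2): no empty cell satisfies it; stays.
  (3,1): no empty cell satisfies it; stays.
  (3,2): no empty cell satisfies it; stays.
  (3,3) → (1,2).
Resulting grid:
_ S S
N S S
N N _
Unsatisfied now: (2,1), (2,2), (3,1), (3,2).

4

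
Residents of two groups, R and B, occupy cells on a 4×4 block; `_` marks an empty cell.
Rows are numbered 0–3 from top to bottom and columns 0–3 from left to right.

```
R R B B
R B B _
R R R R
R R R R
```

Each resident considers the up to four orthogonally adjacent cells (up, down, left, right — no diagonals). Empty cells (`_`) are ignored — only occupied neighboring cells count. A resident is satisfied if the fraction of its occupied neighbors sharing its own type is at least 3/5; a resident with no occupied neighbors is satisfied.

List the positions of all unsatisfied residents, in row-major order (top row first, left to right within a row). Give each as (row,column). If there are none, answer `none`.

Row 0: (0,0)R 2/2 ✓ · (0,1)R 1/3 ✗ · (0,2)B 2/3 ✓ · (0,3)B 1/1 ✓
Row 1: (1,0)R 2/3 ✓ · (1,1)B 1/4 ✗ · (1,2)B 2/3 ✓
Row 2: (2,0)R 3/3 ✓ · (2,1)R 3/4 ✓ · (2,2)R 3/4 ✓ · (2,3)R 2/2 ✓
Row 3: (3,0)R 2/2 ✓ · (3,1)R 3/3 ✓ · (3,2)R 3/3 ✓ · (3,3)R 2/2 ✓

(0,1), (1,1)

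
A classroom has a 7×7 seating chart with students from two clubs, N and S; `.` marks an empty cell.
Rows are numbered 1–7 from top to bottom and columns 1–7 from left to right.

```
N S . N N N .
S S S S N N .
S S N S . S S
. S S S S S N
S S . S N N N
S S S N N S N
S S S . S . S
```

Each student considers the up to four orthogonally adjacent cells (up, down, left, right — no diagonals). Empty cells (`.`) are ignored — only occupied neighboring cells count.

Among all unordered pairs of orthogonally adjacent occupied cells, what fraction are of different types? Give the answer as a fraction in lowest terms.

7/20

Scan each occupied cell's neighbors to the right and below so each pair is counted once.
Row 1: N(1,1)–S(1,2)≠ N(1,1)–S(2,1)≠ S(1,2)–S(2,2)= N(1,4)–N(1,5)= N(1,4)–S(2,4)≠ N(1,5)–N(1,6)= N(1,5)–N(2,5)= N(1,6)–N(2,6)=  → 3/8 unlike.
Row 2: S(2,1)–S(2,2)= S(2,1)–S(3,1)= S(2,2)–S(2,3)= S(2,2)–S(3,2)= S(2,3)–S(2,4)= S(2,3)–N(3,3)≠ S(2,4)–N(2,5)≠ S(2,4)–S(3,4)= N(2,5)–N(2,6)= N(2,6)–S(3,6)≠  → 3/10 unlike.
Row 3: S(3,1)–S(3,2)= S(3,2)–N(3,3)≠ S(3,2)–S(4,2)= N(3,3)–S(3,4)≠ N(3,3)–S(4,3)≠ S(3,4)–S(4,4)= S(3,6)–S(3,7)= S(3,6)–S(4,6)= S(3,7)–N(4,7)≠  → 4/9 unlike.
Row 4: S(4,2)–S(4,3)= S(4,2)–S(5,2)= S(4,3)–S(4,4)= S(4,4)–S(4,5)= S(4,4)–S(5,4)= S(4,5)–S(4,6)= S(4,5)–N(5,5)≠ S(4,6)–N(4,7)≠ S(4,6)–N(5,6)≠ N(4,7)–N(5,7)=  → 3/10 unlike.
Row 5: S(5,1)–S(5,2)= S(5,1)–S(6,1)= S(5,2)–S(6,2)= S(5,4)–N(5,5)≠ S(5,4)–N(6,4)≠ N(5,5)–N(5,6)= N(5,5)–N(6,5)= N(5,6)–N(5,7)= N(5,6)–S(6,6)≠ N(5,7)–N(6,7)=  → 3/10 unlike.
Row 6: S(6,1)–S(6,2)= S(6,1)–S(7,1)= S(6,2)–S(6,3)= S(6,2)–S(7,2)= S(6,3)–N(6,4)≠ S(6,3)–S(7,3)= N(6,4)–N(6,5)= N(6,5)–S(6,6)≠ N(6,5)–S(7,5)≠ S(6,6)–N(6,7)≠ N(6,7)–S(7,7)≠  → 5/11 unlike.
Row 7: S(7,1)–S(7,2)= S(7,2)–S(7,3)=  → 0/2 unlike.
Total adjacent occupied pairs: 60; unlike-type pairs: 21.
21/60 reduces to 7/20.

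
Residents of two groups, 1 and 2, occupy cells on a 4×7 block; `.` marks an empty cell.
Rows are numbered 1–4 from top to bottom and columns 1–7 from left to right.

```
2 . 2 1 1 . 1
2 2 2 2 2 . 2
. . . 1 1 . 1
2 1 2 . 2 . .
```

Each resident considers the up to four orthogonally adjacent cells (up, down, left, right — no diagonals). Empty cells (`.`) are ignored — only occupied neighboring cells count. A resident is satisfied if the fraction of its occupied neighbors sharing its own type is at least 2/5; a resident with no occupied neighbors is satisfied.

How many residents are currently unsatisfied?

10

(1,1)2 1/1 satisfied
(1,3)2 1/2 satisfied
(1,4)1 1/3 not
(1,5)1 1/2 satisfied
(1,7)1 0/1 not
(2,1)2 2/2 satisfied
(2,2)2 2/2 satisfied
(2,3)2 3/3 satisfied
(2,4)2 2/4 satisfied
(2,5)2 1/3 not
(2,7)2 0/2 not
(3,4)1 1/2 satisfied
(3,5)1 1/3 not
(3,7)1 0/1 not
(4,1)2 0/1 not
(4,2)1 0/2 not
(4,3)2 0/1 not
(4,5)2 0/1 not
Unsatisfied: (1,4), (1,7), (2,5), (2,7), (3,5), (3,7), (4,1), (4,2), (4,3), (4,5) — 10 in total.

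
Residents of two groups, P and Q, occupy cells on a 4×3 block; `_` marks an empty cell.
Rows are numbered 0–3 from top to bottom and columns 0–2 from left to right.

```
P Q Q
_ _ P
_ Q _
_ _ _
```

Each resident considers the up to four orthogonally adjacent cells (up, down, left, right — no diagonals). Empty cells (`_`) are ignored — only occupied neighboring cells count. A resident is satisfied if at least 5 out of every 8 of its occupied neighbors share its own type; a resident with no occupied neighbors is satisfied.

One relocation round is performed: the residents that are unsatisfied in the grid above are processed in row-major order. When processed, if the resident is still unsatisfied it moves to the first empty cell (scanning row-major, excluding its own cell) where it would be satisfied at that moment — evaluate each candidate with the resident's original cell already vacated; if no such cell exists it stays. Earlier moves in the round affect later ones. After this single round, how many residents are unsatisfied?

0

Initially unsatisfied (in order): (0,0), (0,1), (0,2), (1,2).
  (0,0) → (1,0).
  (0,1): now satisfied by earlier moves; stays.
  (0,2) → (3,0).
  (1,2): now satisfied by earlier moves; stays.
Resulting grid:
_ Q _
P _ P
_ Q _
Q _ _
All satisfied now.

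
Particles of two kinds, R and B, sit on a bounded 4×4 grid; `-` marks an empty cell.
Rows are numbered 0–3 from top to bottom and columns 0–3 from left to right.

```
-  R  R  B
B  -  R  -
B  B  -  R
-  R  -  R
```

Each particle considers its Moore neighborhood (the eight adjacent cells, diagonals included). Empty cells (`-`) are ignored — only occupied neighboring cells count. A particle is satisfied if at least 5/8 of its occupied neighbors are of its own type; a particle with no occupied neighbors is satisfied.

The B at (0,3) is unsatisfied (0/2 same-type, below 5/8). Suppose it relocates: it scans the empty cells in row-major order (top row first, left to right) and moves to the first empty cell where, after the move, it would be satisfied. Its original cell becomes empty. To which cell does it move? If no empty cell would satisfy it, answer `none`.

Vacating (0,3). Empty cells in order:
  (0,0): 1/2 same-type → still unsatisfied.
  (1,1): 3/6 same-type → still unsatisfied.
  (1,3): 0/3 same-type → still unsatisfied.
  (2,2): 1/5 same-type → still unsatisfied.
  (3,0): 2/3 same-type → satisfied — stop here.

(3,0)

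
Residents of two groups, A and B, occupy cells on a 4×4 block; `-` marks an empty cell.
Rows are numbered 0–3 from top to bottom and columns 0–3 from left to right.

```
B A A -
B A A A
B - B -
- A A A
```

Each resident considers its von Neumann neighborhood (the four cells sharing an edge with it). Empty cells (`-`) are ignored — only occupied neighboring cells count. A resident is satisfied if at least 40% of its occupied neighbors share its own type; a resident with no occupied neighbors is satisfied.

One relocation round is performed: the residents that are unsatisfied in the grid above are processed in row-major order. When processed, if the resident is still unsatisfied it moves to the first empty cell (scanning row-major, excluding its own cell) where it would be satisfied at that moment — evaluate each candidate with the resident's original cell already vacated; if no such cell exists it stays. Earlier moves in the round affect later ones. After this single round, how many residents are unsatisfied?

Initially unsatisfied (in order): (2,2).
  (2,2) → (3,0).
Resulting grid:
B A A -
B A A A
B - - -
B A A A
All satisfied now.

0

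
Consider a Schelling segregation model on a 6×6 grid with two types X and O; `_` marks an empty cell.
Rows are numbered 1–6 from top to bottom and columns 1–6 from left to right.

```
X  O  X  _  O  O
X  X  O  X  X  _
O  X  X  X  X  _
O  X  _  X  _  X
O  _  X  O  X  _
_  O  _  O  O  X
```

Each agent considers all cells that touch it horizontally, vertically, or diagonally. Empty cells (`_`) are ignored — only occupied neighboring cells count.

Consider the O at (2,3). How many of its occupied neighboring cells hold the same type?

Occupied neighbors of (2,3): (1,2)=O, (1,3)=X, (2,2)=X, (2,4)=X, (3,2)=X, (3,3)=X, (3,4)=X.
Same type (O): 1 of 7.

1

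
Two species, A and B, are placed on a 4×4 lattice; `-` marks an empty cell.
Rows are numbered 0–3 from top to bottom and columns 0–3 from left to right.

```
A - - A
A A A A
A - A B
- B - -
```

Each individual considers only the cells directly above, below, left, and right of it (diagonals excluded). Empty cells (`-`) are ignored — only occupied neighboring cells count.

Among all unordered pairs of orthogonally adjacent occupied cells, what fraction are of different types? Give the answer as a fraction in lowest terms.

Scan each occupied cell's neighbors to the right and below so each pair is counted once.
From row 0: 0 unlike of 2 pairs (running 0/2).
From row 1: 1 unlike of 6 pairs (running 1/8).
From row 2: 1 unlike of 1 pairs (running 2/9).
Total adjacent occupied pairs: 9; unlike-type pairs: 2.
2/9 is already in lowest terms.

2/9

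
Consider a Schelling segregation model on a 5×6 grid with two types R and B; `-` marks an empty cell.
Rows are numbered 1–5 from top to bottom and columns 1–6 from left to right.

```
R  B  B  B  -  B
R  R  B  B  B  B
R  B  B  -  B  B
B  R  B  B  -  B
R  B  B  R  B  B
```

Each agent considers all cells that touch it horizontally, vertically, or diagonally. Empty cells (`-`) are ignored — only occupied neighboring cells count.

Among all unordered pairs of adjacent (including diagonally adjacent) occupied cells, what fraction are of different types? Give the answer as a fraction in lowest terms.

22/69

Scan each occupied cell's neighbors to the right and below (and the two forward diagonals) so each pair is counted once.
From row 1: 4 unlike of 16 pairs (running 4/16).
From row 2: 4 unlike of 18 pairs (running 8/34).
From row 3: 4 unlike of 14 pairs (running 12/48).
From row 4: 7 unlike of 16 pairs (running 19/64).
From row 5: 3 unlike of 5 pairs (running 22/69).
Total adjacent occupied pairs: 69; unlike-type pairs: 22.
22/69 is already in lowest terms.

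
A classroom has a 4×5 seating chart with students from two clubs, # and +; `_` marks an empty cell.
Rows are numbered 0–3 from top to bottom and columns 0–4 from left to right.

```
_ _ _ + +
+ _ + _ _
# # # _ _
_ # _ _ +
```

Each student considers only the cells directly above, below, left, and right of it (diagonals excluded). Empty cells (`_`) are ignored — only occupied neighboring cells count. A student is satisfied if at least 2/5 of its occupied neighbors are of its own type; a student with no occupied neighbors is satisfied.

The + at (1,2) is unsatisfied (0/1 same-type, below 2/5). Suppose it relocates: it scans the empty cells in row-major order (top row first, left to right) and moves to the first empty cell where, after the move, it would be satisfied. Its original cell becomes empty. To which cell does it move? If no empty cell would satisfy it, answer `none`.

Vacating (1,2). Empty cells in order:
  (0,0): 1/1 same-type → satisfied — stop here.

(0,0)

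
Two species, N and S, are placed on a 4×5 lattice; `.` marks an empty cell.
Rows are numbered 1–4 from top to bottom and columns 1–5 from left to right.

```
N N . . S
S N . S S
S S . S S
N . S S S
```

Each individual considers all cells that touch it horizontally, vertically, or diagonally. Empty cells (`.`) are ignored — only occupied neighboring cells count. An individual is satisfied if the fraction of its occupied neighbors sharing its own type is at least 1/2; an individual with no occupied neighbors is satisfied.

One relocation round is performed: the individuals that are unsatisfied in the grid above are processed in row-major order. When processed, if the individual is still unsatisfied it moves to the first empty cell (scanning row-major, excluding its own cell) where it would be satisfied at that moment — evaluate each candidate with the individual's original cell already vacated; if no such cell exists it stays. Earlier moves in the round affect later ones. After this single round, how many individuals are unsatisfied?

0

Initially unsatisfied (in order): (2,1), (2,2), (4,1).
  (2,1) → (1,4).
  (2,2): now satisfied by earlier moves; stays.
  (4,1) → (1,3).
Resulting grid:
N N N S S
. N . S S
S S . S S
. . S S S
All satisfied now.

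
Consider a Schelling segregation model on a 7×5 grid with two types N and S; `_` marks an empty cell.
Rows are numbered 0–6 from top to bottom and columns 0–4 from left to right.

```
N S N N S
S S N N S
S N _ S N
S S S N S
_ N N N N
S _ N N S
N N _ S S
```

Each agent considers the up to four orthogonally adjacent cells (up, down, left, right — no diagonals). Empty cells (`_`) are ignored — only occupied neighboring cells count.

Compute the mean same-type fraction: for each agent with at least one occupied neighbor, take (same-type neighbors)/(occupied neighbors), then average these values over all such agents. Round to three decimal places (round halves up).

(0,0)N 0/2
(0,1)S 1/3
(0,2)N 2/3
(0,3)N 2/3
(0,4)S 1/2
(1,0)S 2/3
(1,1)S 2/4
(1,2)N 2/3
(1,3)N 2/4
(1,4)S 1/3
(2,0)S 2/3
(2,1)N 0/3
(2,3)S 0/3
(2,4)N 0/3
(3,0)S 2/2
(3,1)S 2/4
(3,2)S 1/3
(3,3)N 1/4
(3,4)S 0/3
(4,1)N 1/2
(4,2)N 3/4
(4,3)N 4/4
(4,4)N 1/3
(5,0)S 0/1
(5,2)N 2/2
(5,3)N 2/4
(5,4)S 1/3
(6,0)N 1/2
(6,1)N 1/1
(6,3)S 1/2
(6,4)S 2/2
Sum over 31 agents: 0/2 + 1/3 + 2/3 + 2/3 + 1/2 + 2/3 + 2/4 + 2/3 + 2/4 + 1/3 + 2/3 + 0/3 + 0/3 + 0/3 + 2/2 + 2/4 + 1/3 + 1/4 + 0/3 + 1/2 + 3/4 + 4/4 + 1/3 + 0/1 + 2/2 + 2/4 + 1/3 + 1/2 + 1/1 + 1/2 + 2/2 = 15; mean = 15 ÷ 31 = 15/31 = 0.483870… → 0.484.

0.484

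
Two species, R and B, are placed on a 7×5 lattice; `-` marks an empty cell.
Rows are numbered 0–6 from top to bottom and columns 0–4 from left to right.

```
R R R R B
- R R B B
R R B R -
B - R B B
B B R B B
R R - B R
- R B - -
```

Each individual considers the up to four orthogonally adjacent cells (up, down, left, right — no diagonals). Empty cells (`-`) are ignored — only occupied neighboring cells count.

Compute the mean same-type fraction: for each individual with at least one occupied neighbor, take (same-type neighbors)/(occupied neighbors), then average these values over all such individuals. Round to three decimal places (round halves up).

(0,0)R 1/1
(0,1)R 3/3
(0,2)R 3/3
(0,3)R 1/3
(0,4)B 1/2
(1,1)R 3/3
(1,2)R 2/4
(1,3)B 1/4
(1,4)B 2/2
(2,0)R 1/2
(2,1)R 2/3
(2,2)B 0/4
(2,3)R 0/3
(3,0)B 1/2
(3,2)R 1/3
(3,3)B 2/4
(3,4)B 2/2
(4,0)B 2/3
(4,1)B 1/3
(4,2)R 1/3
(4,3)B 3/4
(4,4)B 2/3
(5,0)R 1/2
(5,1)R 2/3
(5,3)B 1/2
(5,4)R 0/2
(6,1)R 1/2
(6,2)B 0/1
Sum over 28 individuals: 1/1 + 3/3 + 3/3 + 1/3 + 1/2 + 3/3 + 2/4 + 1/4 + 2/2 + 1/2 + 2/3 + 0/4 + 0/3 + 1/2 + 1/3 + 2/4 + 2/2 + 2/3 + 1/3 + 1/3 + 3/4 + 2/3 + 1/2 + 2/3 + 1/2 + 0/2 + 1/2 + 0/1 = 15; mean = 15 ÷ 28 = 15/28 = 0.535714… → 0.536.

0.536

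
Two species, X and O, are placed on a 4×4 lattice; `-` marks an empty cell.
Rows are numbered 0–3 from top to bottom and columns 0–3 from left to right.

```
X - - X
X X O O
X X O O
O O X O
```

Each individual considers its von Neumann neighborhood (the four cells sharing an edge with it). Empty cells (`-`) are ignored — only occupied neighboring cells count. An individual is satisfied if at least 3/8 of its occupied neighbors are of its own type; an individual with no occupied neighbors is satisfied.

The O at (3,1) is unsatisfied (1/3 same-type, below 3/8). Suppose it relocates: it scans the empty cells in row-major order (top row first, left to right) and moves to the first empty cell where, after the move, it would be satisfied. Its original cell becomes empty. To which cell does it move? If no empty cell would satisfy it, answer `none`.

Vacating (3,1). Empty cells in order:
  (0,1): 0/2 same-type → still unsatisfied.
  (0,2): 1/2 same-type → satisfied — stop here.

(0,2)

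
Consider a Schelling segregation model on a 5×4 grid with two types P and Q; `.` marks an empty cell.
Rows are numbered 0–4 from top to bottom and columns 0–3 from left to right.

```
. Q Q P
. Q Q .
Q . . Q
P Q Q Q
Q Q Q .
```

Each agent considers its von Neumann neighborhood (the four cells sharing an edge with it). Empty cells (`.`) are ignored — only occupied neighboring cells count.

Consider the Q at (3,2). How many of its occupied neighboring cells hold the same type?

3

Occupied neighbors of (3,2): (4,2)=Q, (3,1)=Q, (3,3)=Q.
Same type (Q): 3 of 3.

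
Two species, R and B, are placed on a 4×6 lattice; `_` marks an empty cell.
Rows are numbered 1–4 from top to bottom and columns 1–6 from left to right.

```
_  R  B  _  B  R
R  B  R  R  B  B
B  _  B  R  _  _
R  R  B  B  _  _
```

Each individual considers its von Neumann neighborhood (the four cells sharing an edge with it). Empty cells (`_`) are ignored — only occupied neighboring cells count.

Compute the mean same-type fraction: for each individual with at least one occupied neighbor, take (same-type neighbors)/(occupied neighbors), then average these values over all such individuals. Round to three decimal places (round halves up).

0.319

(1,2)R 0/2
(1,3)B 0/2
(1,5)B 1/2
(1,6)R 0/2
(2,1)R 0/2
(2,2)B 0/3
(2,3)R 1/4
(2,4)R 2/3
(2,5)B 2/3
(2,6)B 1/2
(3,1)B 0/2
(3,3)B 1/3
(3,4)R 1/3
(4,1)R 1/2
(4,2)R 1/2
(4,3)B 2/3
(4,4)B 1/2
Sum over 17 individuals: 0/2 + 0/2 + 1/2 + 0/2 + 0/2 + 0/3 + 1/4 + 2/3 + 2/3 + 1/2 + 0/2 + 1/3 + 1/3 + 1/2 + 1/2 + 2/3 + 1/2 = 65/12; mean = 65/12 ÷ 17 = 65/204 = 0.318627… → 0.319.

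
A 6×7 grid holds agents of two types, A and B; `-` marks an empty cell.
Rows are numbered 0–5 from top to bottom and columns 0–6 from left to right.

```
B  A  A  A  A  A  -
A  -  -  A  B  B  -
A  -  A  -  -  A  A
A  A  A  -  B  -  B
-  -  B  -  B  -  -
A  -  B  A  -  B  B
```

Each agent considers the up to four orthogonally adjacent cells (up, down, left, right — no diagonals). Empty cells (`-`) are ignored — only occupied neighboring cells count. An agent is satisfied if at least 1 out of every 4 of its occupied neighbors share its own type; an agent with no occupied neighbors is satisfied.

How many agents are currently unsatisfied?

Row 0: (0,0)B 0/2 unhappy · (0,1)A 1/2 ok · (0,2)A 2/2 ok · (0,3)A 3/3 ok · (0,4)A 2/3 ok · (0,5)A 1/2 ok
Row 1: (1,0)A 1/2 ok · (1,3)A 1/2 ok · (1,4)B 1/3 ok · (1,5)B 1/3 ok
Row 2: (2,0)A 2/2 ok · (2,2)A 1/1 ok · (2,5)A 1/2 ok · (2,6)A 1/2 ok
Row 3: (3,0)A 2/2 ok · (3,1)A 2/2 ok · (3,2)A 2/3 ok · (3,4)B 1/1 ok · (3,6)B 0/1 unhappy
Row 4: (4,2)B 1/2 ok · (4,4)B 1/1 ok
Row 5: (5,0)A 0/0 ok · (5,2)B 1/2 ok · (5,3)A 0/1 unhappy · (5,5)B 1/1 ok · (5,6)B 1/1 ok
Unsatisfied: (0,0), (3,6), (5,3) — 3 in total.

3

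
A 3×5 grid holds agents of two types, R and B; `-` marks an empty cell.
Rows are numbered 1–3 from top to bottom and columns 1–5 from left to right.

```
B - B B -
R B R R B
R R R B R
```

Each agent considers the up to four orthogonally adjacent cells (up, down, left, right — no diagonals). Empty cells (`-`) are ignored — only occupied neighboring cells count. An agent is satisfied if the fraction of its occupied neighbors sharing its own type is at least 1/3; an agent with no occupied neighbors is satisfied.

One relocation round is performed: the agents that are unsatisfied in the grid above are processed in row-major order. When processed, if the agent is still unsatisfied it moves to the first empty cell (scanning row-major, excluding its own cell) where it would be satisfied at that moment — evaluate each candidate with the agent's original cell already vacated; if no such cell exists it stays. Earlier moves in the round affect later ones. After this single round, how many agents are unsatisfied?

0

Initially unsatisfied (in order): (1,1), (2,2), (2,4), (2,5), (3,4), (3,5).
  (1,1) → (1,2).
  (2,2) → (1,1).
  (2,4) → (2,2).
  (2,5) → (1,5).
  (3,4) → (2,4).
  (3,5): now satisfied by earlier moves; stays.
Resulting grid:
B B B B B
R R R B -
R R R - R
All satisfied now.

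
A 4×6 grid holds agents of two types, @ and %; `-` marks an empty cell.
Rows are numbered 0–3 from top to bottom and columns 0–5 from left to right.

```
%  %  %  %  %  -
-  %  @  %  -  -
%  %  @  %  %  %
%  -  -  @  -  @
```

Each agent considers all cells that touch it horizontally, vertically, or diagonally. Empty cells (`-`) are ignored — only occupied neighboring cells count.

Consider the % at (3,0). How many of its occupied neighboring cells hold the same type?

Occupied neighbors of (3,0): (2,0)=%, (2,1)=%.
Same type (%): 2 of 2.

2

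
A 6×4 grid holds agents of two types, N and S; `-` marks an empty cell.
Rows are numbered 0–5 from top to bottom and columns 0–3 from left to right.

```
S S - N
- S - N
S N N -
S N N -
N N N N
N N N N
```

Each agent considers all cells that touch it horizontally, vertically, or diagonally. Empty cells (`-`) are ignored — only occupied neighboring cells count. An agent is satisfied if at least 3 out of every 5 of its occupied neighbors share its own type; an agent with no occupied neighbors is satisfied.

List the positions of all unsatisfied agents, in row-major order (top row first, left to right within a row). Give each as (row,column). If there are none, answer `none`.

Row 0: (0,0)S 2/2 ok · (0,1)S 2/2 ok · (0,3)N 1/1 ok
Row 1: (1,1)S 3/5 ok · (1,3)N 2/2 ok
Row 2: (2,0)S 2/4 unhappy · (2,1)N 3/6 unhappy · (2,2)N 4/5 ok
Row 3: (3,0)S 1/5 unhappy · (3,1)N 6/8 ok · (3,2)N 6/6 ok
Row 4: (4,0)N 4/5 ok · (4,1)N 7/8 ok · (4,2)N 7/7 ok · (4,3)N 4/4 ok
Row 5: (5,0)N 3/3 ok · (5,1)N 5/5 ok · (5,2)N 5/5 ok · (5,3)N 3/3 ok

(2,0), (2,1), (3,0)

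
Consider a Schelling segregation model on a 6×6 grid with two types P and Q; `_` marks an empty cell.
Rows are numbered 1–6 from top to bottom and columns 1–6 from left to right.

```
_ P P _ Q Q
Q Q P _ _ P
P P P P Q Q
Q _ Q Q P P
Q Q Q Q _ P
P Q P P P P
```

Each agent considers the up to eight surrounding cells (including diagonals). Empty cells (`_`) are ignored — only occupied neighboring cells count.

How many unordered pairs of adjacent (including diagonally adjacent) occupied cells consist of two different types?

Scan each occupied cell's neighbors to the right and below (and the two forward diagonals) so each pair is counted once.
From row 1: 5 unlike of 9 pairs (running 5/9).
From row 2: 8 unlike of 12 pairs (running 13/21).
From row 3: 12 unlike of 18 pairs (running 25/39).
From row 4: 2 unlike of 13 pairs (running 27/52).
From row 5: 8 unlike of 16 pairs (running 35/68).
From row 6: 2 unlike of 5 pairs (running 37/73).
Total adjacent occupied pairs: 73; unlike-type pairs: 37.

37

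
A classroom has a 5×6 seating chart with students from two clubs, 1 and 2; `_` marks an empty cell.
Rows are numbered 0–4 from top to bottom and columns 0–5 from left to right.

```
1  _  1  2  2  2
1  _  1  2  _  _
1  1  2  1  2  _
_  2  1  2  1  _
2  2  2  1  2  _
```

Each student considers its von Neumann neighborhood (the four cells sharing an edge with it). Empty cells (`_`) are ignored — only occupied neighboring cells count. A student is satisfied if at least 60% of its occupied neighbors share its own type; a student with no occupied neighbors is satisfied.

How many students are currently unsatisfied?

(0,0)1 1/1 ok
(0,2)1 1/2 unhappy
(0,3)2 2/3 ok
(0,4)2 2/2 ok
(0,5)2 1/1 ok
(1,0)1 2/2 ok
(1,2)1 1/3 unhappy
(1,3)2 1/3 unhappy
(2,0)1 2/2 ok
(2,1)1 1/3 unhappy
(2,2)2 0/4 unhappy
(2,3)1 0/4 unhappy
(2,4)2 0/2 unhappy
(3,1)2 1/3 unhappy
(3,2)1 0/4 unhappy
(3,3)2 0/4 unhappy
(3,4)1 0/3 unhappy
(4,0)2 1/1 ok
(4,1)2 3/3 ok
(4,2)2 1/3 unhappy
(4,3)1 0/3 unhappy
(4,4)2 0/2 unhappy
Unsatisfied: (0,2), (1,2), (1,3), (2,1), (2,2), (2,3), (2,4), (3,1), (3,2), (3,3), (3,4), (4,2), (4,3), (4,4) — 14 in total.

14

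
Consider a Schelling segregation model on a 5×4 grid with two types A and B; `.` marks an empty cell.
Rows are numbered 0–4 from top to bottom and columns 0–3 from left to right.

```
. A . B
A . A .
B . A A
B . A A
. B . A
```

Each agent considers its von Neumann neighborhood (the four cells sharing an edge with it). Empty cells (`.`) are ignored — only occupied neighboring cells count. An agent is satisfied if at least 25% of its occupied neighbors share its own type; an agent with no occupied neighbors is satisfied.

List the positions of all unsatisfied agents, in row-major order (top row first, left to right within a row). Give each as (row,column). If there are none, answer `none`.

(1,0)

Row 0: (0,1)A 0/0 ok · (0,3)B 0/0 ok
Row 1: (1,0)A 0/1 unhappy · (1,2)A 1/1 ok
Row 2: (2,0)B 1/2 ok · (2,2)A 3/3 ok · (2,3)A 2/2 ok
Row 3: (3,0)B 1/1 ok · (3,2)A 2/2 ok · (3,3)A 3/3 ok
Row 4: (4,1)B 0/0 ok · (4,3)A 1/1 ok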